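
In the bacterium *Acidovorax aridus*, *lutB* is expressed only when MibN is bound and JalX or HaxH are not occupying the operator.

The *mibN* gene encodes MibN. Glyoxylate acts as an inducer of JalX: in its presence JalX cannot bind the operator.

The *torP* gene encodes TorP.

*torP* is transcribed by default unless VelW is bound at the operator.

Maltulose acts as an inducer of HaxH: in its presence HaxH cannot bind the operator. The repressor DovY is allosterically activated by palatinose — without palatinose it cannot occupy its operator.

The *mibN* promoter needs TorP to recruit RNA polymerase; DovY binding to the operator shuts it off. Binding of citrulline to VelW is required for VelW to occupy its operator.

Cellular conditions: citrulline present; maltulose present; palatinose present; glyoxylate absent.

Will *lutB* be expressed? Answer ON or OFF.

OFF

Glyoxylate is absent, so JalX is active.
Maltulose is present, so HaxH is inactive.
Palatinose is present, so DovY is active.
Citrulline is present, so VelW is active.
With repressor VelW bound, *torP* is not transcribed.
So TorP is not produced.
With repressor DovY bound, *mibN* is not transcribed.
So MibN is not produced.
With repressor JalX bound, *lutB* is not transcribed.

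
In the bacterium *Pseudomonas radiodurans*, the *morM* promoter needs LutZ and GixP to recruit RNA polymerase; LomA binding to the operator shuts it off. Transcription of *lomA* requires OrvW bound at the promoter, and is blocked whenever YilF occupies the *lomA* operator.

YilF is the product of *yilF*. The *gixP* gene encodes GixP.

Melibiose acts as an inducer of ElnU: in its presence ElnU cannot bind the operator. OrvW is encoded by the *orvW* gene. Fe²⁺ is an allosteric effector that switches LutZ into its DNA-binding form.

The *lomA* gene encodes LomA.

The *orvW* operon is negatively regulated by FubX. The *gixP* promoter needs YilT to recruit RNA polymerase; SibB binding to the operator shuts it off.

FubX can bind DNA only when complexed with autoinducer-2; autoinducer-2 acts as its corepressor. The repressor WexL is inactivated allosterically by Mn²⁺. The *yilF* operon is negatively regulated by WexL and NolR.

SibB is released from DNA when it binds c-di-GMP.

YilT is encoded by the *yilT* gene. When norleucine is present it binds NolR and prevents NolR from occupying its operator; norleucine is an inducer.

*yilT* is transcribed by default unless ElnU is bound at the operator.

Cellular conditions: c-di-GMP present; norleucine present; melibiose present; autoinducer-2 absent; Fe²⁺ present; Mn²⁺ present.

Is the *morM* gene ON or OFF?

Fe²⁺ is present, so LutZ is active.
Autoinducer-2 is absent, so FubX is inactive.
With no repressor bound, *orvW* is transcribed.
So OrvW is produced and active.
Mn²⁺ is present, so WexL is inactive.
Norleucine is present, so NolR is inactive.
With no repressor bound, *yilF* is transcribed.
So YilF is produced and active.
With repressor YilF bound, *lomA* is not transcribed.
So LomA is not produced.
Melibiose is present, so ElnU is inactive.
With no repressor bound, *yilT* is transcribed.
So YilT is produced and active.
c-di-GMP is present, so SibB is inactive.
No repressor is bound and YilT is active, so *gixP* is transcribed.
So GixP is produced and active.
No repressor is bound and LutZ and GixP are active, so *morM* is transcribed.

ON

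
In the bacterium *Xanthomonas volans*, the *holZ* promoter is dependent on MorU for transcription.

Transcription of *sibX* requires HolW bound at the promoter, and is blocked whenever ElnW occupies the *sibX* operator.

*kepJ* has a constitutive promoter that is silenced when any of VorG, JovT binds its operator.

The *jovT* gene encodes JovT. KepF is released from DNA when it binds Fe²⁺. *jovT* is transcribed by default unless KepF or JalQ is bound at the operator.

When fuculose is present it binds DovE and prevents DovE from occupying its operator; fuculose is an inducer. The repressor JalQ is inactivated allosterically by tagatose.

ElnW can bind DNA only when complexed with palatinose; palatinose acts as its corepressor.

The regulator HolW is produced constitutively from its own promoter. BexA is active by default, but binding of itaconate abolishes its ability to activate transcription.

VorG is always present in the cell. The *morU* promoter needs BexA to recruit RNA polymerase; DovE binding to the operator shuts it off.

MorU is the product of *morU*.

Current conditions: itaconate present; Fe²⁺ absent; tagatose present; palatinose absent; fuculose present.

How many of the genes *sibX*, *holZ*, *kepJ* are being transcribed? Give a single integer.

Palatinose is absent, so ElnW is inactive.
HolW is produced constitutively and is active.
No repressor is bound and HolW is active, so *sibX* is transcribed.
→ *sibX* is ON.
Itaconate is present, so BexA is inactive.
Fuculose is present, so DovE is inactive.
Required activator BexA is absent, so *morU* is not transcribed.
So MorU is not produced.
Required activator MorU is absent, so *holZ* is not transcribed.
→ *holZ* is OFF.
VorG is produced constitutively and is active.
Fe²⁺ is absent, so KepF is active.
Tagatose is present, so JalQ is inactive.
With repressor KepF bound, *jovT* is not transcribed.
So JovT is not produced.
With repressor VorG bound, *kepJ* is not transcribed.
→ *kepJ* is OFF.
1 of the 3 genes is transcribed.

1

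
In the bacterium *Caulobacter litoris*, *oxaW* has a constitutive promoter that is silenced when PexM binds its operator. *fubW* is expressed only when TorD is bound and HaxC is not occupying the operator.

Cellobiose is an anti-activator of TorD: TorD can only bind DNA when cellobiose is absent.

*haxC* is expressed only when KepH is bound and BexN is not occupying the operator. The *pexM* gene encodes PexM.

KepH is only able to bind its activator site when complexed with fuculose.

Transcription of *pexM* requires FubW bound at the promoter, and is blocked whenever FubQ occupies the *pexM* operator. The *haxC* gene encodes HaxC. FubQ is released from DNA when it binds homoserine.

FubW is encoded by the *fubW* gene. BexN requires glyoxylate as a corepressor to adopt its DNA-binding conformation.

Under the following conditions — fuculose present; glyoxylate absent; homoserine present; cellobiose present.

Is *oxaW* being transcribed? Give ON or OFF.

ON

Glyoxylate is absent, so BexN is inactive.
Fuculose is present, so KepH is active.
No repressor is bound and KepH is active, so *haxC* is transcribed.
So HaxC is produced and active.
Cellobiose is present, so TorD is inactive.
With repressor HaxC bound, *fubW* is not transcribed.
So FubW is not produced.
Homoserine is present, so FubQ is inactive.
Required activator FubW is absent, so *pexM* is not transcribed.
So PexM is not produced.
With no repressor bound, *oxaW* is transcribed.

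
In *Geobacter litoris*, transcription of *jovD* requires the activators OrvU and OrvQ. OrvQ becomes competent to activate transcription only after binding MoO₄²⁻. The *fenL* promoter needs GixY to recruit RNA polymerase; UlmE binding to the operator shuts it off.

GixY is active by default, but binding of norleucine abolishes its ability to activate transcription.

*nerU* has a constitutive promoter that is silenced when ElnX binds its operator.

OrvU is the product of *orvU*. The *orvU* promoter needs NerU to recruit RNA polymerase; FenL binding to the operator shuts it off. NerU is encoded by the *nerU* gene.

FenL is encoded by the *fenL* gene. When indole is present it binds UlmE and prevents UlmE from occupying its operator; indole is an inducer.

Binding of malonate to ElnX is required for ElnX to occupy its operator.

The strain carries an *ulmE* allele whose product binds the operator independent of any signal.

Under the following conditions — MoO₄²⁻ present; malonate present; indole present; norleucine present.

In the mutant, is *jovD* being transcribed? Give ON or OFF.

UlmE is constitutively active in this strain.
Norleucine is present, so GixY is inactive.
With repressor UlmE bound, *fenL* is not transcribed.
So FenL is not produced.
Malonate is present, so ElnX is active.
With repressor ElnX bound, *nerU* is not transcribed.
So NerU is not produced.
Required activator NerU is absent, so *orvU* is not transcribed.
So OrvU is not produced.
MoO₄²⁻ is present, so OrvQ is active.
Required activator OrvU is absent, so *jovD* is not transcribed.

OFF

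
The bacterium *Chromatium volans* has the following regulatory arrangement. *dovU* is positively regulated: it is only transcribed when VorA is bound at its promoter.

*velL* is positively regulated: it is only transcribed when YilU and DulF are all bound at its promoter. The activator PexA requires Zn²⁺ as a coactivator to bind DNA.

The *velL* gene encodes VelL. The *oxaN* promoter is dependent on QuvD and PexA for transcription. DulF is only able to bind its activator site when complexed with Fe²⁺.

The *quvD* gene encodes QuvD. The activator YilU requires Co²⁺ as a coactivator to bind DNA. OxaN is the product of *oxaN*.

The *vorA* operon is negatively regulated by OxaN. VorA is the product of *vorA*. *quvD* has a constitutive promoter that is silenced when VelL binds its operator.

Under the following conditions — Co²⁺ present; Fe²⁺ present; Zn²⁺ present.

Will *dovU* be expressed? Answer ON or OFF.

ON

Co²⁺ is present, so YilU is active.
Fe²⁺ is present, so DulF is active.
No repressor is bound and YilU and DulF are active, so *velL* is transcribed.
So VelL is produced and active.
With repressor VelL bound, *quvD* is not transcribed.
So QuvD is not produced.
Zn²⁺ is present, so PexA is active.
Required activator QuvD is absent, so *oxaN* is not transcribed.
So OxaN is not produced.
With no repressor bound, *vorA* is transcribed.
So VorA is produced and active.
No repressor is bound and VorA is active, so *dovU* is transcribed.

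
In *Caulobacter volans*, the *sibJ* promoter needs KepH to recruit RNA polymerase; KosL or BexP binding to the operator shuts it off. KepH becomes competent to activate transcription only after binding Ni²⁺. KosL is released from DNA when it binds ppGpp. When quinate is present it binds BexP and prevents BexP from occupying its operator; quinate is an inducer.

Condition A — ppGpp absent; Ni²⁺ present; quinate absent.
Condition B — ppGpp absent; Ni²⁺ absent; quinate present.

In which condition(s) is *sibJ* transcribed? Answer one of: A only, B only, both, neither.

Condition A:
ppGpp is absent, so KosL is active.
Ni²⁺ is present, so KepH is active.
Quinate is absent, so BexP is active.
With repressor KosL bound, *sibJ* is not transcribed.
→ *sibJ* is OFF in A.
Condition B:
ppGpp is absent, so KosL is active.
Ni²⁺ is absent, so KepH is inactive.
Quinate is present, so BexP is inactive.
With repressor KosL bound, *sibJ* is not transcribed.
→ *sibJ* is OFF in B.

neither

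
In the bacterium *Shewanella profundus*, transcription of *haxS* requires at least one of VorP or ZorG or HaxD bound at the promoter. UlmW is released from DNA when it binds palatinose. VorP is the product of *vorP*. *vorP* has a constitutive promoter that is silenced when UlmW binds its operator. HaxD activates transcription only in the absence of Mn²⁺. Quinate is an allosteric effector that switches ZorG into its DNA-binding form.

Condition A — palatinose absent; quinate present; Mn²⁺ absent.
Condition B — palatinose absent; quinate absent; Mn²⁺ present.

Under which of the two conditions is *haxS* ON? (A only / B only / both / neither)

Condition A:
Palatinose is absent, so UlmW is active.
With repressor UlmW bound, *vorP* is not transcribed.
So VorP is not produced.
Quinate is present, so ZorG is active.
Mn²⁺ is absent, so HaxD is active.
Activator ZorG is present, so *haxS* is transcribed.
→ *haxS* is ON in A.
Condition B:
Palatinose is absent, so UlmW is active.
With repressor UlmW bound, *vorP* is not transcribed.
So VorP is not produced.
Quinate is absent, so ZorG is inactive.
Mn²⁺ is present, so HaxD is inactive.
No activator is available at the *haxS* promoter, so *haxS* is not transcribed.
→ *haxS* is OFF in B.

A only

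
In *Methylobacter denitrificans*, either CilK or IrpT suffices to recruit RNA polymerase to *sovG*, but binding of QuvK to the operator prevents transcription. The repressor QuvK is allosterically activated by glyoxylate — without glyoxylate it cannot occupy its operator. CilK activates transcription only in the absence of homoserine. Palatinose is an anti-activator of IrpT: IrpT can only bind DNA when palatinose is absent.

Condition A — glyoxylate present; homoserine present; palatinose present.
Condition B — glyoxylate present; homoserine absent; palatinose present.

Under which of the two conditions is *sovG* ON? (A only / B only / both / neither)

neither

Condition A:
Glyoxylate is present, so QuvK is active.
Homoserine is present, so CilK is inactive.
Palatinose is present, so IrpT is inactive.
With repressor QuvK bound, *sovG* is not transcribed.
→ *sovG* is OFF in A.
Condition B:
Glyoxylate is present, so QuvK is active.
Homoserine is absent, so CilK is active.
Palatinose is present, so IrpT is inactive.
With repressor QuvK bound, *sovG* is not transcribed.
→ *sovG* is OFF in B.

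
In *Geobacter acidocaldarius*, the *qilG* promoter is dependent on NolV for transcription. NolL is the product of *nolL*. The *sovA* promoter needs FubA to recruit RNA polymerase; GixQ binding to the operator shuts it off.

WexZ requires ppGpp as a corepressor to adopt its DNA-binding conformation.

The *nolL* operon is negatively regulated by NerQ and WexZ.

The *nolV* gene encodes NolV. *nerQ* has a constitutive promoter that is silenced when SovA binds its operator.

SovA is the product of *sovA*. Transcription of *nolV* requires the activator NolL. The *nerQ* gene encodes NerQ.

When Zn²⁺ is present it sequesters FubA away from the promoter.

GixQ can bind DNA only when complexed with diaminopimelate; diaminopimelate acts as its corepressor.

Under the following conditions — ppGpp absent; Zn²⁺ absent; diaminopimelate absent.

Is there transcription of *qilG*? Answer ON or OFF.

ON

Diaminopimelate is absent, so GixQ is inactive.
Zn²⁺ is absent, so FubA is active.
No repressor is bound and FubA is active, so *sovA* is transcribed.
So SovA is produced and active.
With repressor SovA bound, *nerQ* is not transcribed.
So NerQ is not produced.
ppGpp is absent, so WexZ is inactive.
With no repressor bound, *nolL* is transcribed.
So NolL is produced and active.
No repressor is bound and NolL is active, so *nolV* is transcribed.
So NolV is produced and active.
No repressor is bound and NolV is active, so *qilG* is transcribed.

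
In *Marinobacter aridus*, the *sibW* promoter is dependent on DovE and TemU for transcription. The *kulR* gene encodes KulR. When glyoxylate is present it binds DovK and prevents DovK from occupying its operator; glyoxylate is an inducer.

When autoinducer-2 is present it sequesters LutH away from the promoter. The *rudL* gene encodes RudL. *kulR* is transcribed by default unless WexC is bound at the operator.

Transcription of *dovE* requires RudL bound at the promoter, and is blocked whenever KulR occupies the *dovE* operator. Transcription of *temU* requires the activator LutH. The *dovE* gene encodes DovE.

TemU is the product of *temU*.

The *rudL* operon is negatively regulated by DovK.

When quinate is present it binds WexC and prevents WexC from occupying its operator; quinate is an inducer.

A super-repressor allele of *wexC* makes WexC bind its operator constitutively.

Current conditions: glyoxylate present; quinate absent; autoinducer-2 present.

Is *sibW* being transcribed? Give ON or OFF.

Glyoxylate is present, so DovK is inactive.
With no repressor bound, *rudL* is transcribed.
So RudL is produced and active.
WexC is constitutively active in this strain.
With repressor WexC bound, *kulR* is not transcribed.
So KulR is not produced.
No repressor is bound and RudL is active, so *dovE* is transcribed.
So DovE is produced and active.
Autoinducer-2 is present, so LutH is inactive.
Required activator LutH is absent, so *temU* is not transcribed.
So TemU is not produced.
Required activator TemU is absent, so *sibW* is not transcribed.

OFF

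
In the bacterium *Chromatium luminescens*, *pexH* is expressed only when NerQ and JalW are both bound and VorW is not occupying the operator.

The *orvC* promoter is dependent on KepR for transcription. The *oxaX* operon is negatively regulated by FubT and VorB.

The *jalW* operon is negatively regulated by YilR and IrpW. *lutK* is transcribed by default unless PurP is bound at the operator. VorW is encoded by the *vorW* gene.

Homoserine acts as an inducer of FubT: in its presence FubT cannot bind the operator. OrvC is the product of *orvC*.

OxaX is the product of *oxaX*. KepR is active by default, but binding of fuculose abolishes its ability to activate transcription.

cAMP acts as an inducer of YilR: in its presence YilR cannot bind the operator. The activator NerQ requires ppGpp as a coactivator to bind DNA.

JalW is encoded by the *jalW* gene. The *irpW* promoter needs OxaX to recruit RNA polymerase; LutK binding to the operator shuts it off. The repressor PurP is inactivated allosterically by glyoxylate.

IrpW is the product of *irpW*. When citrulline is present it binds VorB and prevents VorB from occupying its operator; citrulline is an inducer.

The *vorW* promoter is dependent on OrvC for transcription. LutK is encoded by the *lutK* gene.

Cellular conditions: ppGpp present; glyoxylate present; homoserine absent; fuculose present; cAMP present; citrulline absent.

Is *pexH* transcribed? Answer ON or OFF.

ppGpp is present, so NerQ is active.
Fuculose is present, so KepR is inactive.
Required activator KepR is absent, so *orvC* is not transcribed.
So OrvC is not produced.
Required activator OrvC is absent, so *vorW* is not transcribed.
So VorW is not produced.
cAMP is present, so YilR is inactive.
Homoserine is absent, so FubT is active.
Citrulline is absent, so VorB is active.
With repressor FubT bound, *oxaX* is not transcribed.
So OxaX is not produced.
Glyoxylate is present, so PurP is inactive.
With no repressor bound, *lutK* is transcribed.
So LutK is produced and active.
With repressor LutK bound, *irpW* is not transcribed.
So IrpW is not produced.
With no repressor bound, *jalW* is transcribed.
So JalW is produced and active.
No repressor is bound and NerQ and JalW are active, so *pexH* is transcribed.

ON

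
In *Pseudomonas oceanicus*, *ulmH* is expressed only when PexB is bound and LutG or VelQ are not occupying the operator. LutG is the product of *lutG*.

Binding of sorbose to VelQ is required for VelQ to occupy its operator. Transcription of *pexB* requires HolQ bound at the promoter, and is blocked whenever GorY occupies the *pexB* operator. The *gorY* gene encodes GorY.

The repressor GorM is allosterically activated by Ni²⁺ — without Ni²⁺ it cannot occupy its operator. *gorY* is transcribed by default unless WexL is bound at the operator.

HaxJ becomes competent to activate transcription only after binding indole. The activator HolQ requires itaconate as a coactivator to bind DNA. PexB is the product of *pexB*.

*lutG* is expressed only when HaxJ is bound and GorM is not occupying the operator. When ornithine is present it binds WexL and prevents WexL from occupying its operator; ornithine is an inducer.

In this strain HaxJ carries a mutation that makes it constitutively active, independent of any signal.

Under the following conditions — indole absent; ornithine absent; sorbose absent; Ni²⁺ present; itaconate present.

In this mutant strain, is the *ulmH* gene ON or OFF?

Ornithine is absent, so WexL is active.
With repressor WexL bound, *gorY* is not transcribed.
So GorY is not produced.
Itaconate is present, so HolQ is active.
No repressor is bound and HolQ is active, so *pexB* is transcribed.
So PexB is produced and active.
HaxJ is constitutively active in this strain.
Ni²⁺ is present, so GorM is active.
With repressor GorM bound, *lutG* is not transcribed.
So LutG is not produced.
Sorbose is absent, so VelQ is inactive.
No repressor is bound and PexB is active, so *ulmH* is transcribed.

ON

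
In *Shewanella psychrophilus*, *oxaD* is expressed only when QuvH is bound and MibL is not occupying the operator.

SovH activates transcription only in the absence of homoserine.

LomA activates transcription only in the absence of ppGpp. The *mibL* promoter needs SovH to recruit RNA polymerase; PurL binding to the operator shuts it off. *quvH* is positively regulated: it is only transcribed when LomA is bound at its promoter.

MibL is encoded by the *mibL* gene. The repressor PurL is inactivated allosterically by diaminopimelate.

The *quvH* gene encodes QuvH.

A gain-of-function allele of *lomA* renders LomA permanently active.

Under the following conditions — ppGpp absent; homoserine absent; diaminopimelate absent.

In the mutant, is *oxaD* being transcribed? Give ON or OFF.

Diaminopimelate is absent, so PurL is active.
Homoserine is absent, so SovH is active.
With repressor PurL bound, *mibL* is not transcribed.
So MibL is not produced.
LomA is constitutively active in this strain.
No repressor is bound and LomA is active, so *quvH* is transcribed.
So QuvH is produced and active.
No repressor is bound and QuvH is active, so *oxaD* is transcribed.

ON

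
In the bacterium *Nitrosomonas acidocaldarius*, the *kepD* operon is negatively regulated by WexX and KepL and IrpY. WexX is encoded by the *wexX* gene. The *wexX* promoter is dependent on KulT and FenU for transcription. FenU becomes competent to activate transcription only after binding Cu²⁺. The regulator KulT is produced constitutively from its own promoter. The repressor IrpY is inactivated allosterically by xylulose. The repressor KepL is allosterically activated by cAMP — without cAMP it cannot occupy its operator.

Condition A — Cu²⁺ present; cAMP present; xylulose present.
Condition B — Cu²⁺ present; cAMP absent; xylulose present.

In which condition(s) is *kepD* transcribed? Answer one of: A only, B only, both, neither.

neither

Condition A:
KulT is produced constitutively and is active.
Cu²⁺ is present, so FenU is active.
No repressor is bound and KulT and FenU are active, so *wexX* is transcribed.
So WexX is produced and active.
cAMP is present, so KepL is active.
Xylulose is present, so IrpY is inactive.
With repressor WexX bound, *kepD* is not transcribed.
→ *kepD* is OFF in A.
Condition B:
KulT is produced constitutively and is active.
Cu²⁺ is present, so FenU is active.
No repressor is bound and KulT and FenU are active, so *wexX* is transcribed.
So WexX is produced and active.
cAMP is absent, so KepL is inactive.
Xylulose is present, so IrpY is inactive.
With repressor WexX bound, *kepD* is not transcribed.
→ *kepD* is OFF in B.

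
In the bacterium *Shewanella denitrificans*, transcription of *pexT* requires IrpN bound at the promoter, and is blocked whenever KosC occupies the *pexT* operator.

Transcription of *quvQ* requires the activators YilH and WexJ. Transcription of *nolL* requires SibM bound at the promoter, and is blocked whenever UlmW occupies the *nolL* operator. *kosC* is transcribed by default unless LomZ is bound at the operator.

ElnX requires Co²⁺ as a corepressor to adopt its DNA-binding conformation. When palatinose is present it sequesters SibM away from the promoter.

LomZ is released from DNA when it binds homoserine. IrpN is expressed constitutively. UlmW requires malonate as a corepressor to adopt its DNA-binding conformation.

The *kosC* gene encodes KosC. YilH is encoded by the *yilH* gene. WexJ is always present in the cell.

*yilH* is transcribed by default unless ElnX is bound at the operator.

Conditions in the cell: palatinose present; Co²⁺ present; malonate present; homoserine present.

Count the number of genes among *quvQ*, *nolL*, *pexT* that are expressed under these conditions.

Co²⁺ is present, so ElnX is active.
With repressor ElnX bound, *yilH* is not transcribed.
So YilH is not produced.
WexJ is produced constitutively and is active.
Required activator YilH is absent, so *quvQ* is not transcribed.
→ *quvQ* is OFF.
Malonate is present, so UlmW is active.
Palatinose is present, so SibM is inactive.
With repressor UlmW bound, *nolL* is not transcribed.
→ *nolL* is OFF.
Homoserine is present, so LomZ is inactive.
With no repressor bound, *kosC* is transcribed.
So KosC is produced and active.
IrpN is produced constitutively and is active.
With repressor KosC bound, *pexT* is not transcribed.
→ *pexT* is OFF.
0 of the 3 genes are transcribed.

0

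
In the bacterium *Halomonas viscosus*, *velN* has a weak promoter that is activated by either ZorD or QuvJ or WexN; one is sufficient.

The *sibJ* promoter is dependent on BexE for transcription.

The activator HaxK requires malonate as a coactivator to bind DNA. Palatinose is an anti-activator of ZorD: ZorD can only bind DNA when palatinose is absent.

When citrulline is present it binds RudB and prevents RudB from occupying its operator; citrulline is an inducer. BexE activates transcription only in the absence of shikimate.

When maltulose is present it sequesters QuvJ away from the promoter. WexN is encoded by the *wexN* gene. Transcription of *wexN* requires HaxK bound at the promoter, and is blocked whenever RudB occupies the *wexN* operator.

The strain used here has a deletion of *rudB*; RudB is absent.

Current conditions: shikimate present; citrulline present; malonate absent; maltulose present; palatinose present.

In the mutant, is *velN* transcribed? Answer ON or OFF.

OFF

Palatinose is present, so ZorD is inactive.
Maltulose is present, so QuvJ is inactive.
Malonate is absent, so HaxK is inactive.
RudB is non-functional in this strain, so it has no effect.
Required activator HaxK is absent, so *wexN* is not transcribed.
So WexN is not produced.
No activator is available at the *velN* promoter, so *velN* is not transcribed.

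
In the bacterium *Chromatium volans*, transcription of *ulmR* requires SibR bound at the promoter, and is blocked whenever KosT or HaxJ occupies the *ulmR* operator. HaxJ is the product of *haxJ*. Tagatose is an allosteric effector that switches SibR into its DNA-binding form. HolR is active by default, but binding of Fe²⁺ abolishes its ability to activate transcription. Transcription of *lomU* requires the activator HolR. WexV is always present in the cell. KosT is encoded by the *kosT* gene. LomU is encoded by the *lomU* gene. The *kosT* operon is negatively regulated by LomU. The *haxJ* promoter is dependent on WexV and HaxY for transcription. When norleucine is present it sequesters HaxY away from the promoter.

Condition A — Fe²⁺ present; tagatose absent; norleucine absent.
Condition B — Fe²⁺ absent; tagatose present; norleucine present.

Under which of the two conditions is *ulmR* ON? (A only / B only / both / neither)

B only

Condition A:
Fe²⁺ is present, so HolR is inactive.
Required activator HolR is absent, so *lomU* is not transcribed.
So LomU is not produced.
With no repressor bound, *kosT* is transcribed.
So KosT is produced and active.
Tagatose is absent, so SibR is inactive.
WexV is produced constitutively and is active.
Norleucine is absent, so HaxY is active.
No repressor is bound and WexV and HaxY are active, so *haxJ* is transcribed.
So HaxJ is produced and active.
With repressor KosT bound, *ulmR* is not transcribed.
→ *ulmR* is OFF in A.
Condition B:
Fe²⁺ is absent, so HolR is active.
No repressor is bound and HolR is active, so *lomU* is transcribed.
So LomU is produced and active.
With repressor LomU bound, *kosT* is not transcribed.
So KosT is not produced.
Tagatose is present, so SibR is active.
WexV is produced constitutively and is active.
Norleucine is present, so HaxY is inactive.
Required activator HaxY is absent, so *haxJ* is not transcribed.
So HaxJ is not produced.
No repressor is bound and SibR is active, so *ulmR* is transcribed.
→ *ulmR* is ON in B.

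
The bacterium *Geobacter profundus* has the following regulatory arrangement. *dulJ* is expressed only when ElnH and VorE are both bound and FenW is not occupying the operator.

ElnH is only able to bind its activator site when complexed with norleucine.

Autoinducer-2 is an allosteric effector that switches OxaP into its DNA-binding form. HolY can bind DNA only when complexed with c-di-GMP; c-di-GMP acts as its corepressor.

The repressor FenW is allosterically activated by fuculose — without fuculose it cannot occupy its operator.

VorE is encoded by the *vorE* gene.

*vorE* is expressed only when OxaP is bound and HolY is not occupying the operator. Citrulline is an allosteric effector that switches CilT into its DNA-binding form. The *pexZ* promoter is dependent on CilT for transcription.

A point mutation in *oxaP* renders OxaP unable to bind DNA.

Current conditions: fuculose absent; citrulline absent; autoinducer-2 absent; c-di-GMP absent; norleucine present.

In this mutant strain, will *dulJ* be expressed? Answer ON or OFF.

OFF

Fuculose is absent, so FenW is inactive.
Norleucine is present, so ElnH is active.
c-di-GMP is absent, so HolY is inactive.
OxaP is non-functional in this strain, so it has no effect.
Required activator OxaP is absent, so *vorE* is not transcribed.
So VorE is not produced.
Required activator VorE is absent, so *dulJ* is not transcribed.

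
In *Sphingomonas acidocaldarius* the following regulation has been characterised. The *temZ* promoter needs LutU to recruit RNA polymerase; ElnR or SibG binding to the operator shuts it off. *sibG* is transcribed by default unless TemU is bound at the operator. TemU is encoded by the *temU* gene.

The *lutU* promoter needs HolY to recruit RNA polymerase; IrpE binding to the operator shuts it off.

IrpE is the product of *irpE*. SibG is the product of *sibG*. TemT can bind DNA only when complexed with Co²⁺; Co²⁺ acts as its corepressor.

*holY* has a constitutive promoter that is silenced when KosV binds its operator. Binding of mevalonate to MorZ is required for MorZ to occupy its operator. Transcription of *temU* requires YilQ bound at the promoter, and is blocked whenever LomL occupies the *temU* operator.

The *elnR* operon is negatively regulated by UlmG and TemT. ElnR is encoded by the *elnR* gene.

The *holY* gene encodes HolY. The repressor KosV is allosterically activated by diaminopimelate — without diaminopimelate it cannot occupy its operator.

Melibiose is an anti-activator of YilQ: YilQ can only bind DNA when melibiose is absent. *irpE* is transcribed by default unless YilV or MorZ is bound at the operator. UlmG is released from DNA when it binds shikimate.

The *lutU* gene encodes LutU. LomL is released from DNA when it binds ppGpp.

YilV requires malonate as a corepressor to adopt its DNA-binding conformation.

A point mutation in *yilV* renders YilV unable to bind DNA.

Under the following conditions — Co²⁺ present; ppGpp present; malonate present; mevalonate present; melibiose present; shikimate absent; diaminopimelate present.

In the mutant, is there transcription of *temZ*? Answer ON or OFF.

YilV is non-functional in this strain, so it has no effect.
Mevalonate is present, so MorZ is active.
With repressor MorZ bound, *irpE* is not transcribed.
So IrpE is not produced.
Diaminopimelate is present, so KosV is active.
With repressor KosV bound, *holY* is not transcribed.
So HolY is not produced.
Required activator HolY is absent, so *lutU* is not transcribed.
So LutU is not produced.
Shikimate is absent, so UlmG is active.
Co²⁺ is present, so TemT is active.
With repressor UlmG bound, *elnR* is not transcribed.
So ElnR is not produced.
Melibiose is present, so YilQ is inactive.
ppGpp is present, so LomL is inactive.
Required activator YilQ is absent, so *temU* is not transcribed.
So TemU is not produced.
With no repressor bound, *sibG* is transcribed.
So SibG is produced and active.
With repressor SibG bound, *temZ* is not transcribed.

OFF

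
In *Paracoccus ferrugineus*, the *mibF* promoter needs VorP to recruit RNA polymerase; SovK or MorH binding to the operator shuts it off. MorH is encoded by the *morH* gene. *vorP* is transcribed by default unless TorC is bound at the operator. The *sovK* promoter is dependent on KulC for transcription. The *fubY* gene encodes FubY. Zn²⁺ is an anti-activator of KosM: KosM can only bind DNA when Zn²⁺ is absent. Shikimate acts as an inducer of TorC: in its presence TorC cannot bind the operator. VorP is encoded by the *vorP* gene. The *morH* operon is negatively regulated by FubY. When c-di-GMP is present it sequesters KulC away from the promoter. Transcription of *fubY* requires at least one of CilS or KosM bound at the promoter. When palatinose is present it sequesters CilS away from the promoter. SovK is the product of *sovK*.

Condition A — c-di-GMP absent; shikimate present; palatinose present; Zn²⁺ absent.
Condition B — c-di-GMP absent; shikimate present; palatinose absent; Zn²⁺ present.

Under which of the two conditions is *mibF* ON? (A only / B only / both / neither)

Condition A:
c-di-GMP is absent, so KulC is active.
No repressor is bound and KulC is active, so *sovK* is transcribed.
So SovK is produced and active.
Shikimate is present, so TorC is inactive.
With no repressor bound, *vorP* is transcribed.
So VorP is produced and active.
Palatinose is present, so CilS is inactive.
Zn²⁺ is absent, so KosM is active.
Activator KosM is present, so *fubY* is transcribed.
So FubY is produced and active.
With repressor FubY bound, *morH* is not transcribed.
So MorH is not produced.
With repressor SovK bound, *mibF* is not transcribed.
→ *mibF* is OFF in A.
Condition B:
c-di-GMP is absent, so KulC is active.
No repressor is bound and KulC is active, so *sovK* is transcribed.
So SovK is produced and active.
Shikimate is present, so TorC is inactive.
With no repressor bound, *vorP* is transcribed.
So VorP is produced and active.
Palatinose is absent, so CilS is active.
Zn²⁺ is present, so KosM is inactive.
Activator CilS is present, so *fubY* is transcribed.
So FubY is produced and active.
With repressor FubY bound, *morH* is not transcribed.
So MorH is not produced.
With repressor SovK bound, *mibF* is not transcribed.
→ *mibF* is OFF in B.

neither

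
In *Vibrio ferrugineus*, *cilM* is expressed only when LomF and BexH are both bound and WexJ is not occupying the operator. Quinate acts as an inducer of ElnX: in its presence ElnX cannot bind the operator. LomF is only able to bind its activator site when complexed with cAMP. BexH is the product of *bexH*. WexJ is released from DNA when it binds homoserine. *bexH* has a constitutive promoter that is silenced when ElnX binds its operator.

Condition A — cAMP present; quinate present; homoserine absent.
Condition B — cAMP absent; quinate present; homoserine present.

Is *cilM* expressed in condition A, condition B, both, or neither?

neither

Condition A:
cAMP is present, so LomF is active.
Quinate is present, so ElnX is inactive.
With no repressor bound, *bexH* is transcribed.
So BexH is produced and active.
Homoserine is absent, so WexJ is active.
With repressor WexJ bound, *cilM* is not transcribed.
→ *cilM* is OFF in A.
Condition B:
cAMP is absent, so LomF is inactive.
Quinate is present, so ElnX is inactive.
With no repressor bound, *bexH* is transcribed.
So BexH is produced and active.
Homoserine is present, so WexJ is inactive.
Required activator LomF is absent, so *cilM* is not transcribed.
→ *cilM* is OFF in B.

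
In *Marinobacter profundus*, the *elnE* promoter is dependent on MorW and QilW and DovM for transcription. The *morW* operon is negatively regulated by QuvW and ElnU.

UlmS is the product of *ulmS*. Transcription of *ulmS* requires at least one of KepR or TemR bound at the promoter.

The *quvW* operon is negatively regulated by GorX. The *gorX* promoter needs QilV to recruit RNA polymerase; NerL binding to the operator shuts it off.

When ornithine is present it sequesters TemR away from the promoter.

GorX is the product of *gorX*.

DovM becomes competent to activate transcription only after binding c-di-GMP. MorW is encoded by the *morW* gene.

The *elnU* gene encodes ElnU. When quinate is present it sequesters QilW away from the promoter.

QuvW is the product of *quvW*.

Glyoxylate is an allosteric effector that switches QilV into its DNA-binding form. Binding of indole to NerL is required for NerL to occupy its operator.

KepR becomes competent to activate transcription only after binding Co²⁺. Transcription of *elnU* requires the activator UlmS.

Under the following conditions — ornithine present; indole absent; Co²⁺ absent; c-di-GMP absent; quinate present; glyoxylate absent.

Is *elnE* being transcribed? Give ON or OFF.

Indole is absent, so NerL is inactive.
Glyoxylate is absent, so QilV is inactive.
Required activator QilV is absent, so *gorX* is not transcribed.
So GorX is not produced.
With no repressor bound, *quvW* is transcribed.
So QuvW is produced and active.
Co²⁺ is absent, so KepR is inactive.
Ornithine is present, so TemR is inactive.
No activator is available at the *ulmS* promoter, so *ulmS* is not transcribed.
So UlmS is not produced.
Required activator UlmS is absent, so *elnU* is not transcribed.
So ElnU is not produced.
With repressor QuvW bound, *morW* is not transcribed.
So MorW is not produced.
Quinate is present, so QilW is inactive.
c-di-GMP is absent, so DovM is inactive.
Required activator MorW is absent, so *elnE* is not transcribed.

OFF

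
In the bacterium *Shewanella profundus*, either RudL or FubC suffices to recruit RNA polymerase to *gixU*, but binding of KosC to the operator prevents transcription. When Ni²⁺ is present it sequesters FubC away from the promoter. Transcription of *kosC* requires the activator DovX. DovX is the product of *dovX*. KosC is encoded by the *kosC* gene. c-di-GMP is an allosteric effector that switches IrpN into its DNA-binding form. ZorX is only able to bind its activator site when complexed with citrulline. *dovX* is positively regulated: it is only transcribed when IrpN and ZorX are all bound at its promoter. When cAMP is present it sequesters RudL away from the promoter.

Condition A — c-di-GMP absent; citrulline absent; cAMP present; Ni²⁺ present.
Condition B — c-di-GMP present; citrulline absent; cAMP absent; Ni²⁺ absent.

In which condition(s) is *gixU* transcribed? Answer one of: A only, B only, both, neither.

B only

Condition A:
c-di-GMP is absent, so IrpN is inactive.
Citrulline is absent, so ZorX is inactive.
Required activator IrpN is absent, so *dovX* is not transcribed.
So DovX is not produced.
Required activator DovX is absent, so *kosC* is not transcribed.
So KosC is not produced.
cAMP is present, so RudL is inactive.
Ni²⁺ is present, so FubC is inactive.
No activator is available at the *gixU* promoter, so *gixU* is not transcribed.
→ *gixU* is OFF in A.
Condition B:
c-di-GMP is present, so IrpN is active.
Citrulline is absent, so ZorX is inactive.
Required activator ZorX is absent, so *dovX* is not transcribed.
So DovX is not produced.
Required activator DovX is absent, so *kosC* is not transcribed.
So KosC is not produced.
cAMP is absent, so RudL is active.
Ni²⁺ is absent, so FubC is active.
Activator RudL is present, so *gixU* is transcribed.
→ *gixU* is ON in B.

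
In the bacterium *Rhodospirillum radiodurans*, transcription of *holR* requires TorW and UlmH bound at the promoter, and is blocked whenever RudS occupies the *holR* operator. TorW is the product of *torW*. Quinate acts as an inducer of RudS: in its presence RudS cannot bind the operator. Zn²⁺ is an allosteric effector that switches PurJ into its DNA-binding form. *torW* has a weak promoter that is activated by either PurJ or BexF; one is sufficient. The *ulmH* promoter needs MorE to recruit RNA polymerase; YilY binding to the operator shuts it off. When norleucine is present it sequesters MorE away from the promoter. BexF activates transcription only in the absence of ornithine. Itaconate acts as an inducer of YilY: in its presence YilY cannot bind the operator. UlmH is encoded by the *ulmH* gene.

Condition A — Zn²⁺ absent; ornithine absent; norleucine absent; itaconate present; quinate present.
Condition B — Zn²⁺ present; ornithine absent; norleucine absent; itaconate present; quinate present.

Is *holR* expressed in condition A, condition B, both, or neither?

both

Condition A:
Zn²⁺ is absent, so PurJ is inactive.
Ornithine is absent, so BexF is active.
Activator BexF is present, so *torW* is transcribed.
So TorW is produced and active.
Norleucine is absent, so MorE is active.
Itaconate is present, so YilY is inactive.
No repressor is bound and MorE is active, so *ulmH* is transcribed.
So UlmH is produced and active.
Quinate is present, so RudS is inactive.
No repressor is bound and TorW and UlmH are active, so *holR* is transcribed.
→ *holR* is ON in A.
Condition B:
Zn²⁺ is present, so PurJ is active.
Ornithine is absent, so BexF is active.
Activator PurJ is present, so *torW* is transcribed.
So TorW is produced and active.
Norleucine is absent, so MorE is active.
Itaconate is present, so YilY is inactive.
No repressor is bound and MorE is active, so *ulmH* is transcribed.
So UlmH is produced and active.
Quinate is present, so RudS is inactive.
No repressor is bound and TorW and UlmH are active, so *holR* is transcribed.
→ *holR* is ON in B.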